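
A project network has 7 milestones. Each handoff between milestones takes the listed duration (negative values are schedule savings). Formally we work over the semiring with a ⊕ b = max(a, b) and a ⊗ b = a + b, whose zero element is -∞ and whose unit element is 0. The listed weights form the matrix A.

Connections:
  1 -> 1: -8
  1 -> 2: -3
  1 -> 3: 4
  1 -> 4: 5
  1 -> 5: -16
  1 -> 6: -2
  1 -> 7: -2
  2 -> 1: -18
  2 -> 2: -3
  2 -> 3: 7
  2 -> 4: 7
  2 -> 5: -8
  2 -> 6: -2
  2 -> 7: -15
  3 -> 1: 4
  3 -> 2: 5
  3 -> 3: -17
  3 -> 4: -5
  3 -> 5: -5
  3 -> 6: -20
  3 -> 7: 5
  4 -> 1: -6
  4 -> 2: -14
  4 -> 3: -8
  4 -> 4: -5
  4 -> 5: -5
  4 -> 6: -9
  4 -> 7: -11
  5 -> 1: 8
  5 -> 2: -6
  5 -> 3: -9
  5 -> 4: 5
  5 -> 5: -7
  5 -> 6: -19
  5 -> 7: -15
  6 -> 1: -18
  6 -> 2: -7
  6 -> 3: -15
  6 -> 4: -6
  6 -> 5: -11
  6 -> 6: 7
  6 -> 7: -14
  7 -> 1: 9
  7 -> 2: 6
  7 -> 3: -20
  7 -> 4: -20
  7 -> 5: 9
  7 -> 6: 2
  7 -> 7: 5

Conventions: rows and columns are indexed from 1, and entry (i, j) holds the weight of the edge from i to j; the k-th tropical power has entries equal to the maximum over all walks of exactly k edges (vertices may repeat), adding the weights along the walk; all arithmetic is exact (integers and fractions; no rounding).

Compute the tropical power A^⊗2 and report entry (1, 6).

A^⊗2:
  [8, 9, 4, 4, 7, 5, 9]
  [11, 12, 4, 4, 2, 5, 12]
  [14, 11, 12, 12, 14, 7, 10]
  [3, -3, -2, 0, -2, -2, -3]
  [1, 5, 12, 13, 0, 6, 6]
  [-3, 0, 0, 1, -4, 14, -7]
  [17, 11, 13, 14, 14, 9, 10]
Key observation: the optimum is the walk 1->6->6, with weight (-2) + 7 = 5.
Optimal value attained by: walk 1->6->6.
Answer: (A^⊗2)[1][6] = 5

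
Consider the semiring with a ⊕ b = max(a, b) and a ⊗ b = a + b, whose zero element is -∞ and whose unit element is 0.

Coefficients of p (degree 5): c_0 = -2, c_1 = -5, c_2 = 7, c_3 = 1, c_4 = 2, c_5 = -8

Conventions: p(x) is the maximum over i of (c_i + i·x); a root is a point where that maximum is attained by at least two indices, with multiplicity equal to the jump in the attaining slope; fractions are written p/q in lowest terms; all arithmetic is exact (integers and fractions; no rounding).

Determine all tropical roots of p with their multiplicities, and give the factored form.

hull edge (i=0, c=-2) to (i=2, c=7): slope 9/2, span 2
hull edge (i=2, c=7) to (i=4, c=2): slope -5/2, span 2
hull edge (i=4, c=2) to (i=5, c=-8): slope -10, span 1
Factored form: p(x) = -8 ⊗ (x ⊕ (-9/2)) ⊗ (x ⊕ (-9/2)) ⊗ (x ⊕ 5/2) ⊗ (x ⊕ 5/2) ⊗ (x ⊕ 10)
Answer: roots = -9/2 (mult 2), 5/2 (mult 2), 10 (mult 1)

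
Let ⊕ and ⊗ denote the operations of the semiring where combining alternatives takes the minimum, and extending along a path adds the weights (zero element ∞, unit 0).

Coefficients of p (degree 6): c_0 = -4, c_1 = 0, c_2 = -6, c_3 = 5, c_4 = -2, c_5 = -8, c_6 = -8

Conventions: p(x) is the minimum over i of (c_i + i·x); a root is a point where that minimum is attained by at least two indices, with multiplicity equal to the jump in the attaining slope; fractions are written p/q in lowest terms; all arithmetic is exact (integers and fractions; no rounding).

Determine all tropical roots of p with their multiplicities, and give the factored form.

hull edge (i=0, c=-4) to (i=2, c=-6): slope -1, span 2
hull edge (i=2, c=-6) to (i=5, c=-8): slope -2/3, span 3
hull edge (i=5, c=-8) to (i=6, c=-8): slope 0, span 1
Factored form: p(x) = -8 ⊗ (x ⊕ 0) ⊗ (x ⊕ 2/3) ⊗ (x ⊕ 2/3) ⊗ (x ⊕ 2/3) ⊗ (x ⊕ 1) ⊗ (x ⊕ 1)
Answer: roots = 0 (mult 1), 2/3 (mult 3), 1 (mult 2)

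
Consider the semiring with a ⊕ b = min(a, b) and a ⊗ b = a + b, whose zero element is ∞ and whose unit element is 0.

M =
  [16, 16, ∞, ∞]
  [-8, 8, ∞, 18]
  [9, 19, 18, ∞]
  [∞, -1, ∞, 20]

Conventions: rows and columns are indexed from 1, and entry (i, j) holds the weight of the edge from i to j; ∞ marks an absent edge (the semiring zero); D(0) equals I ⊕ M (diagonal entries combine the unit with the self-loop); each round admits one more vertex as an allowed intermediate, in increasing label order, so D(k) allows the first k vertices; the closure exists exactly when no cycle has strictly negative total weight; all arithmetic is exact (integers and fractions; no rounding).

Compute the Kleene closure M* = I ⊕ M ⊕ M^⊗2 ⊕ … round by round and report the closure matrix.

D(0):
  [0, 16, ∞, ∞]
  [-8, 0, ∞, 18]
  [9, 19, 0, ∞]
  [∞, -1, ∞, 0]
D(1):
  [0, 16, ∞, ∞]
  [-8, 0, ∞, 18]
  [9, 19, 0, ∞]
  [∞, -1, ∞, 0]
D(2):
  [0, 16, ∞, 34]
  [-8, 0, ∞, 18]
  [9, 19, 0, 37]
  [-9, -1, ∞, 0]
D(3):
  [0, 16, ∞, 34]
  [-8, 0, ∞, 18]
  [9, 19, 0, 37]
  [-9, -1, ∞, 0]
D(4):
  [0, 16, ∞, 34]
  [-8, 0, ∞, 18]
  [9, 19, 0, 37]
  [-9, -1, ∞, 0]
Answer: M* = [[0, 16, ∞, 34], [-8, 0, ∞, 18], [9, 19, 0, 37], [-9, -1, ∞, 0]]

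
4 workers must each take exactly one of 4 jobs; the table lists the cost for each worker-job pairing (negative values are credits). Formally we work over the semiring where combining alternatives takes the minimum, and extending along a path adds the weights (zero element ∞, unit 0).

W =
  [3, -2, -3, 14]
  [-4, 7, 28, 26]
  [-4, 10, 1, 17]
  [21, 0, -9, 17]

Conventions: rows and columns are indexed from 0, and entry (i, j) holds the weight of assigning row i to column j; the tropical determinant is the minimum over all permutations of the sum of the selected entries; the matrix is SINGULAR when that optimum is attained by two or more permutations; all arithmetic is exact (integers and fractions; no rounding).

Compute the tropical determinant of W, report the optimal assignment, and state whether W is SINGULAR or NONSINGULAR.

σ = (0, 1, 2, 3): 3 + 7 + 1 + 17 = 28
σ = (0, 1, 3, 2): 3 + 7 + 17 + (-9) = 18
σ = (0, 2, 1, 3): 3 + 28 + 10 + 17 = 58
σ = (0, 2, 3, 1): 3 + 28 + 17 + 0 = 48
σ = (0, 3, 1, 2): 3 + 26 + 10 + (-9) = 30
σ = (0, 3, 2, 1): 3 + 26 + 1 + 0 = 30
σ = (1, 0, 2, 3): (-2) + (-4) + 1 + 17 = 12
σ = (1, 0, 3, 2): (-2) + (-4) + 17 + (-9) = 2
σ = (1, 2, 0, 3): (-2) + 28 + (-4) + 17 = 39
σ = (1, 2, 3, 0): (-2) + 28 + 17 + 21 = 64
σ = (1, 3, 0, 2): (-2) + 26 + (-4) + (-9) = 11
σ = (1, 3, 2, 0): (-2) + 26 + 1 + 21 = 46
σ = (2, 0, 1, 3): (-3) + (-4) + 10 + 17 = 20
σ = (2, 0, 3, 1): (-3) + (-4) + 17 + 0 = 10
σ = (2, 1, 0, 3): (-3) + 7 + (-4) + 17 = 17
σ = (2, 1, 3, 0): (-3) + 7 + 17 + 21 = 42
σ = (2, 3, 0, 1): (-3) + 26 + (-4) + 0 = 19
σ = (2, 3, 1, 0): (-3) + 26 + 10 + 21 = 54
σ = (3, 0, 1, 2): 14 + (-4) + 10 + (-9) = 11
σ = (3, 0, 2, 1): 14 + (-4) + 1 + 0 = 11
σ = (3, 1, 0, 2): 14 + 7 + (-4) + (-9) = 8
σ = (3, 1, 2, 0): 14 + 7 + 1 + 21 = 43
σ = (3, 2, 0, 1): 14 + 28 + (-4) + 0 = 38
σ = (3, 2, 1, 0): 14 + 28 + 10 + 21 = 73
Optimal value attained by: σ = (1, 0, 3, 2).
Answer: det⊕(W) = 2; verdict: NONSINGULAR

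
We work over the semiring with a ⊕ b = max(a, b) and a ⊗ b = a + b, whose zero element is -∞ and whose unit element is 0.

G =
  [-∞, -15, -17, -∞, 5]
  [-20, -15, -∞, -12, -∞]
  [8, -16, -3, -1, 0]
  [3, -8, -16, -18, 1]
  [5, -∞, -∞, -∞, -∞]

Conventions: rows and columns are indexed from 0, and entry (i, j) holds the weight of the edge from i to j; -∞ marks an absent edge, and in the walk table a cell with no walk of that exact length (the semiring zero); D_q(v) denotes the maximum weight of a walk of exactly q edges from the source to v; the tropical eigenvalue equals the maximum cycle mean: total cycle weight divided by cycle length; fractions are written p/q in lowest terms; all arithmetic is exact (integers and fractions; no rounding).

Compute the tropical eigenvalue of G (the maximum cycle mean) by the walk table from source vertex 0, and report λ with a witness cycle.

q=0: [0, -∞, -∞, -∞, -∞]
q=1: [-∞, -15, -17, -∞, 5]
q=2: [10, -30, -20, -18, -17]
q=3: [-12, -5, -7, -21, 15]
q=4: [20, -20, -10, -8, -7]
q=5: [-2, 5, 3, -11, 25]
Optimal cycle mean attained by: cycle 0->4->0, total 5 + 5, length 2.
Answer: λ = 5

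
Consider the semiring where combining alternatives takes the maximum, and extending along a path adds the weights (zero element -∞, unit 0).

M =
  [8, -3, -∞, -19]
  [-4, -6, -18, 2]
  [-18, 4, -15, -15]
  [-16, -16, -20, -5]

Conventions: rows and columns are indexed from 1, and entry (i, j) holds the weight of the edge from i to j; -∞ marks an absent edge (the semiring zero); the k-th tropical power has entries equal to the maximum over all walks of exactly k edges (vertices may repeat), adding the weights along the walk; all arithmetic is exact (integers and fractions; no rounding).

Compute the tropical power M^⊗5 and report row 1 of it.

M^⊗2:
  [16, 5, -21, -1]
  [4, -7, -18, -3]
  [0, -2, -14, 6]
  [-8, -16, -25, -10]
M^⊗3:
  [24, 13, -13, 7]
  [12, 1, -23, -5]
  [8, -3, -14, 1]
  [0, -11, -30, -14]
M^⊗4:
  [32, 21, -5, 15]
  [20, 9, -17, 3]
  [16, 5, -19, -1]
  [8, -3, -29, -9]
M^⊗5:
  [40, 29, 3, 23]
  [28, 17, -9, 11]
  [24, 13, -13, 7]
  [16, 5, -21, -1]
Answer: row 1 of M^⊗5 = [40, 29, 3, 23]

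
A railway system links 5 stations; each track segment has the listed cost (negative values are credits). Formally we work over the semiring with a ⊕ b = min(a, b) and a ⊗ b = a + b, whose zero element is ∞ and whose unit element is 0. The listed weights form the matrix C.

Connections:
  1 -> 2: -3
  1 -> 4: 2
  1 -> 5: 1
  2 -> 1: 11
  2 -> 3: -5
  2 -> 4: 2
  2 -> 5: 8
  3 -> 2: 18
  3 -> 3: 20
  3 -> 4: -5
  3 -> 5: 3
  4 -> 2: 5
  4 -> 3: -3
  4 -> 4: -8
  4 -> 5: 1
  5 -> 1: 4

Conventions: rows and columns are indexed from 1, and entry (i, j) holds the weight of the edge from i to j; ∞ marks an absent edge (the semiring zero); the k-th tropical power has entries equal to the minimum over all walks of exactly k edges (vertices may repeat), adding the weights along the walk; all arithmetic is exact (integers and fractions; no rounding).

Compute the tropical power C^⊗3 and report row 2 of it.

C^⊗2:
  [5, 7, -8, -6, 3]
  [12, 7, -1, -10, -2]
  [7, 0, -8, -13, -4]
  [5, -3, -11, -16, -7]
  [∞, 1, ∞, 6, 5]
C^⊗3:
  [7, -1, -9, -14, -5]
  [2, -5, -13, -18, -9]
  [0, -8, -16, -21, -12]
  [-3, -11, -19, -24, -15]
  [9, 11, -4, -2, 7]
Answer: row 2 of C^⊗3 = [2, -5, -13, -18, -9]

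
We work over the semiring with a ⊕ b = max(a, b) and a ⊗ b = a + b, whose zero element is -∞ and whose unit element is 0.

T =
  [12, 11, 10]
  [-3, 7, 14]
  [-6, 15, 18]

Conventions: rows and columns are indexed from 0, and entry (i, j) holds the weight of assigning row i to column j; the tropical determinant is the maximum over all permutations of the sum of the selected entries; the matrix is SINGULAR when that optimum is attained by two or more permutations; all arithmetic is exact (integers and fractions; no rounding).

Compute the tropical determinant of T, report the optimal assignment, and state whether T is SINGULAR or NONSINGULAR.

σ = (0, 1, 2): 12 + 7 + 18 = 37
σ = (0, 2, 1): 12 + 14 + 15 = 41
σ = (1, 0, 2): 11 + (-3) + 18 = 26
σ = (1, 2, 0): 11 + 14 + (-6) = 19
σ = (2, 0, 1): 10 + (-3) + 15 = 22
σ = (2, 1, 0): 10 + 7 + (-6) = 11
Optimal value attained by: σ = (0, 2, 1).
Answer: det⊕(T) = 41; verdict: NONSINGULAR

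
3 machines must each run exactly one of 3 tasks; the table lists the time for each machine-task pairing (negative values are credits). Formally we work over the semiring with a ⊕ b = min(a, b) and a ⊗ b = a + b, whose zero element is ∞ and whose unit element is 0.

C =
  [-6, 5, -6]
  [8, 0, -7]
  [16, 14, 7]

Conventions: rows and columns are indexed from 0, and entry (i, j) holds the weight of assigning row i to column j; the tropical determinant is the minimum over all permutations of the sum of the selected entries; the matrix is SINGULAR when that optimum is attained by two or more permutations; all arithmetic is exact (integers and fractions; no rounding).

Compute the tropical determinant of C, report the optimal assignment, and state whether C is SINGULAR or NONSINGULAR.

σ = (0, 1, 2): (-6) + 0 + 7 = 1
σ = (0, 2, 1): (-6) + (-7) + 14 = 1
σ = (1, 0, 2): 5 + 8 + 7 = 20
σ = (1, 2, 0): 5 + (-7) + 16 = 14
σ = (2, 0, 1): (-6) + 8 + 14 = 16
σ = (2, 1, 0): (-6) + 0 + 16 = 10
Optimal value attained by: σ = (0, 1, 2).
Answer: det⊕(C) = 1; verdict: SINGULAR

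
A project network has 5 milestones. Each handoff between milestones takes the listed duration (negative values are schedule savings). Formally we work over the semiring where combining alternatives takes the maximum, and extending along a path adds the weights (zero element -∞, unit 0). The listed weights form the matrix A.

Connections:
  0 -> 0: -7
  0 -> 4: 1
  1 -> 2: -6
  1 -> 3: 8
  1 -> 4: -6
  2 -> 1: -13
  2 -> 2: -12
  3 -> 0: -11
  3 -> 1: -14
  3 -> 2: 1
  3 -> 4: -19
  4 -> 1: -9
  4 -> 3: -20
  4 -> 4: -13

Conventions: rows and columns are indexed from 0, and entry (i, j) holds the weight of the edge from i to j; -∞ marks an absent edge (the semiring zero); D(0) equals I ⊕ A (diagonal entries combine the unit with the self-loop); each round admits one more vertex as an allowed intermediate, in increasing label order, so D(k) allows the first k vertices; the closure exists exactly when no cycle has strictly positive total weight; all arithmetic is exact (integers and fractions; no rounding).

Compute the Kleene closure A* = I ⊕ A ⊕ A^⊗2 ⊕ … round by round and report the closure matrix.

D(0):
  [0, -∞, -∞, -∞, 1]
  [-∞, 0, -6, 8, -6]
  [-∞, -13, 0, -∞, -∞]
  [-11, -14, 1, 0, -19]
  [-∞, -9, -∞, -20, 0]
D(1):
  [0, -∞, -∞, -∞, 1]
  [-∞, 0, -6, 8, -6]
  [-∞, -13, 0, -∞, -∞]
  [-11, -14, 1, 0, -10]
  [-∞, -9, -∞, -20, 0]
D(2):
  [0, -∞, -∞, -∞, 1]
  [-∞, 0, -6, 8, -6]
  [-∞, -13, 0, -5, -19]
  [-11, -14, 1, 0, -10]
  [-∞, -9, -15, -1, 0]
D(3):
  [0, -∞, -∞, -∞, 1]
  [-∞, 0, -6, 8, -6]
  [-∞, -13, 0, -5, -19]
  [-11, -12, 1, 0, -10]
  [-∞, -9, -15, -1, 0]
D(4):
  [0, -∞, -∞, -∞, 1]
  [-3, 0, 9, 8, -2]
  [-16, -13, 0, -5, -15]
  [-11, -12, 1, 0, -10]
  [-12, -9, 0, -1, 0]
D(5):
  [0, -8, 1, 0, 1]
  [-3, 0, 9, 8, -2]
  [-16, -13, 0, -5, -15]
  [-11, -12, 1, 0, -10]
  [-12, -9, 0, -1, 0]
Answer: A* = [[0, -8, 1, 0, 1], [-3, 0, 9, 8, -2], [-16, -13, 0, -5, -15], [-11, -12, 1, 0, -10], [-12, -9, 0, -1, 0]]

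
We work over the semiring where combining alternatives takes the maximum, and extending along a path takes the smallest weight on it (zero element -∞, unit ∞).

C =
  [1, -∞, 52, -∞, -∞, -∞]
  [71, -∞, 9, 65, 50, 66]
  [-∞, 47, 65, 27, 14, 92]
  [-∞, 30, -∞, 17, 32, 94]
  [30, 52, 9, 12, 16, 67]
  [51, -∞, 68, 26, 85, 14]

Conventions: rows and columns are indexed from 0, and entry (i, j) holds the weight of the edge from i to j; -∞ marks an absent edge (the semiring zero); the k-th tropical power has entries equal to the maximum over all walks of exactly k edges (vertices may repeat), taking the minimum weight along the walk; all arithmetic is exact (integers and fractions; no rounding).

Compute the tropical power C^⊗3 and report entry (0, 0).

C^⊗2:
  [1, 47, 52, 27, 14, 52]
  [51, 50, 66, 26, 66, 65]
  [51, 47, 68, 47, 85, 65]
  [51, 32, 68, 30, 85, 32]
  [52, 16, 67, 52, 67, 52]
  [30, 52, 65, 27, 26, 68]
C^⊗3:
  [51, 47, 52, 47, 52, 52]
  [51, 52, 65, 50, 65, 66]
  [51, 52, 65, 47, 65, 68]
  [32, 52, 65, 32, 32, 68]
  [51, 52, 65, 27, 52, 67]
  [52, 47, 68, 52, 68, 65]
Key observation: the optimum is the walk 0->2->5->0, with weight 52 min 92 min 51 = 51.
Optimal value attained by: walk 0->2->5->0.
Answer: (C^⊗3)[0][0] = 51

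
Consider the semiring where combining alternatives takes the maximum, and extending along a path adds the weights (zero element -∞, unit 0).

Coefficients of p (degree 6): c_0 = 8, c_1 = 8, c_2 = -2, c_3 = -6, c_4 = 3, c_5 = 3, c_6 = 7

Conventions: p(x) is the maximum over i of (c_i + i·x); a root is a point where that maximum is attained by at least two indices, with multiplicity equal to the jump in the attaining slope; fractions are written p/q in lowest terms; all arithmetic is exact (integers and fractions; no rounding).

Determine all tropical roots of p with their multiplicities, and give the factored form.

hull edge (i=0, c=8) to (i=1, c=8): slope 0, span 1
hull edge (i=1, c=8) to (i=6, c=7): slope -1/5, span 5
Factored form: p(x) = 7 ⊗ (x ⊕ 0) ⊗ (x ⊕ 1/5) ⊗ (x ⊕ 1/5) ⊗ (x ⊕ 1/5) ⊗ (x ⊕ 1/5) ⊗ (x ⊕ 1/5)
Answer: roots = 0 (mult 1), 1/5 (mult 5)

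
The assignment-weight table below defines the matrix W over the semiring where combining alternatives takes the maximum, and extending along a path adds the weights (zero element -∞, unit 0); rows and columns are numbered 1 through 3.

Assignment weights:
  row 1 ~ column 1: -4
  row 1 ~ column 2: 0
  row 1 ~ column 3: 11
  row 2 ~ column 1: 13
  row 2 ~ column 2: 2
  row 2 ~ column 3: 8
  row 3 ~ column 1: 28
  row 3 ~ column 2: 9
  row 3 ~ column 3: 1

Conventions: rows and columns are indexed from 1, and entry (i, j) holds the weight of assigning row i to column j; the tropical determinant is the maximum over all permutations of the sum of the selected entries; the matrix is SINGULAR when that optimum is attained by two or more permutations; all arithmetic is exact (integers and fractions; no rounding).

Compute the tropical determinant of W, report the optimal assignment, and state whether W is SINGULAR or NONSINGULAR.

σ = (1, 2, 3): (-4) + 2 + 1 = -1
σ = (1, 3, 2): (-4) + 8 + 9 = 13
σ = (2, 1, 3): 0 + 13 + 1 = 14
σ = (2, 3, 1): 0 + 8 + 28 = 36
σ = (3, 1, 2): 11 + 13 + 9 = 33
σ = (3, 2, 1): 11 + 2 + 28 = 41
Optimal value attained by: σ = (3, 2, 1).
Answer: det⊕(W) = 41; verdict: NONSINGULAR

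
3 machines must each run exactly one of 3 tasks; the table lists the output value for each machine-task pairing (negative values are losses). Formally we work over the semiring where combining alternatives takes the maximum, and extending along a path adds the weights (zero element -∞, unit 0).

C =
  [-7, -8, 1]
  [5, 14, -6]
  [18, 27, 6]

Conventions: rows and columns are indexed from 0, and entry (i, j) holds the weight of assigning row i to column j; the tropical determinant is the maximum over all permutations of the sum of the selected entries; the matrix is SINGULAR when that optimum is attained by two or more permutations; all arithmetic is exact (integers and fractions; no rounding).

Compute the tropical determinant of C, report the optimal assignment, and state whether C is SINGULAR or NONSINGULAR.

σ = (0, 1, 2): (-7) + 14 + 6 = 13
σ = (0, 2, 1): (-7) + (-6) + 27 = 14
σ = (1, 0, 2): (-8) + 5 + 6 = 3
σ = (1, 2, 0): (-8) + (-6) + 18 = 4
σ = (2, 0, 1): 1 + 5 + 27 = 33
σ = (2, 1, 0): 1 + 14 + 18 = 33
Optimal value attained by: σ = (2, 0, 1).
Answer: det⊕(C) = 33; verdict: SINGULAR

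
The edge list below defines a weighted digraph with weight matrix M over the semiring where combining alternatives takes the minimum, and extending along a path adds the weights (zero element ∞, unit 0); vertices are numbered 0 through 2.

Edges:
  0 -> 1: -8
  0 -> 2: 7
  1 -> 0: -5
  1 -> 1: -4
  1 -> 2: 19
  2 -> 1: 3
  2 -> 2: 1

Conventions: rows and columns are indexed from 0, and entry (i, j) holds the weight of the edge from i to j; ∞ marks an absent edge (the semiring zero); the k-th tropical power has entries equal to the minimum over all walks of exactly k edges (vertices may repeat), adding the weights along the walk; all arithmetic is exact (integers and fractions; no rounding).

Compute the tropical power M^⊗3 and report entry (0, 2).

M^⊗2:
  [-13, -12, 8]
  [-9, -13, 2]
  [-2, -1, 2]
M^⊗3:
  [-17, -21, -6]
  [-18, -17, -2]
  [-6, -10, 3]
Key observation: the optimum is the walk 0->1->0->2, with weight (-8) + (-5) + 7 = -6.
Optimal value attained by: walk 0->1->0->2.
Answer: (M^⊗3)[0][2] = -6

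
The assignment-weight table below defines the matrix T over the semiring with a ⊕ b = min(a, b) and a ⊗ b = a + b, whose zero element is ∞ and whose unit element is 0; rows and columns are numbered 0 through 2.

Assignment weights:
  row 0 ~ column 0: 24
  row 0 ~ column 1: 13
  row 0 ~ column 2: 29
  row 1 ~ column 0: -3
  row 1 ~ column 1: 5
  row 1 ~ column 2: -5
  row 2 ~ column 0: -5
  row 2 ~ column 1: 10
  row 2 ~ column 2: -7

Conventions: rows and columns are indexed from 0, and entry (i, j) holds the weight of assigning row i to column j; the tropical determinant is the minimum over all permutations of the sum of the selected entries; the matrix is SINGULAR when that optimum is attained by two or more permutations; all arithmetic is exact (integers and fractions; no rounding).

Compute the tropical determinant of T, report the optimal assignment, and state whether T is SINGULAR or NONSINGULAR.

σ = (0, 1, 2): 24 + 5 + (-7) = 22
σ = (0, 2, 1): 24 + (-5) + 10 = 29
σ = (1, 0, 2): 13 + (-3) + (-7) = 3
σ = (1, 2, 0): 13 + (-5) + (-5) = 3
σ = (2, 0, 1): 29 + (-3) + 10 = 36
σ = (2, 1, 0): 29 + 5 + (-5) = 29
Optimal value attained by: σ = (1, 0, 2).
Answer: det⊕(T) = 3; verdict: SINGULAR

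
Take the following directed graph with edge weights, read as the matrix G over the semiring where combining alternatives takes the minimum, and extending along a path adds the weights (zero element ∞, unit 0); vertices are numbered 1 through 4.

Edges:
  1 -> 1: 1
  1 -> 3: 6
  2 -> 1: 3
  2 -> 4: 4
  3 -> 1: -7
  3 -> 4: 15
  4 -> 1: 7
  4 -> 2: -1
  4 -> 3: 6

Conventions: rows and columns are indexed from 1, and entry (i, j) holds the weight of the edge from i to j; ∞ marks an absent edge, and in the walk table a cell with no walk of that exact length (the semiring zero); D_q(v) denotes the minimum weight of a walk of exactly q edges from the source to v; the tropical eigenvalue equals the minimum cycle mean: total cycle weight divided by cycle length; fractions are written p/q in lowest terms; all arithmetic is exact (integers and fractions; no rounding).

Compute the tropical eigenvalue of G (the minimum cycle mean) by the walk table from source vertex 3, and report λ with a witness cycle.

q=0: [∞, ∞, 0, ∞]
q=1: [-7, ∞, ∞, 15]
q=2: [-6, 14, -1, ∞]
q=3: [-8, ∞, 0, 14]
q=4: [-7, 13, -2, 15]
Optimal cycle mean attained by: cycle 1->3->1, total 6 + (-7), length 2.
Answer: λ = -1/2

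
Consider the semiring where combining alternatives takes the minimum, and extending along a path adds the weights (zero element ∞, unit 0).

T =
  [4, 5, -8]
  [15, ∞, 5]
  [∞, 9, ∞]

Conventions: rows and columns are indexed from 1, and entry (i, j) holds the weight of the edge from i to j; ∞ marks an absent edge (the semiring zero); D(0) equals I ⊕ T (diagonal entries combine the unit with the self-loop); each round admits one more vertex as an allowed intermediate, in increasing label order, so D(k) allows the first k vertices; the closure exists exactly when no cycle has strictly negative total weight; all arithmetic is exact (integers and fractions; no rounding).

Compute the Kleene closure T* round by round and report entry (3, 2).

D(0):
  [0, 5, -8]
  [15, 0, 5]
  [∞, 9, 0]
D(1):
  [0, 5, -8]
  [15, 0, 5]
  [∞, 9, 0]
D(2):
  [0, 5, -8]
  [15, 0, 5]
  [24, 9, 0]
D(3):
  [0, 1, -8]
  [15, 0, 5]
  [24, 9, 0]
Answer: T*[3][2] = 9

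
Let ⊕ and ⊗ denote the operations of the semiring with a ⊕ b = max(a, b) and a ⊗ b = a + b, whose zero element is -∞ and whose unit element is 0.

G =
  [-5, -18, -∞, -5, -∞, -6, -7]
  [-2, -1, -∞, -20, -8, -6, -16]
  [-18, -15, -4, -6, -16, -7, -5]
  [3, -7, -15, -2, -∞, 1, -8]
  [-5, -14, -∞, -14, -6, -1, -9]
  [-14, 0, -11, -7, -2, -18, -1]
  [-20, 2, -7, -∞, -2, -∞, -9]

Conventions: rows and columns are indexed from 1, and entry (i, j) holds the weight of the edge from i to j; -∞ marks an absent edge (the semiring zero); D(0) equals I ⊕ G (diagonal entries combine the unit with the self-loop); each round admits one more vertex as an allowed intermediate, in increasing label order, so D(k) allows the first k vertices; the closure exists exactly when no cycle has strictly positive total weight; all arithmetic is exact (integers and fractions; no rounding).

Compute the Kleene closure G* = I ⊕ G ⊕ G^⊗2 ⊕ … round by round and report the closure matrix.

D(0):
  [0, -18, -∞, -5, -∞, -6, -7]
  [-2, 0, -∞, -20, -8, -6, -16]
  [-18, -15, 0, -6, -16, -7, -5]
  [3, -7, -15, 0, -∞, 1, -8]
  [-5, -14, -∞, -14, 0, -1, -9]
  [-14, 0, -11, -7, -2, 0, -1]
  [-20, 2, -7, -∞, -2, -∞, 0]
D(1):
  [0, -18, -∞, -5, -∞, -6, -7]
  [-2, 0, -∞, -7, -8, -6, -9]
  [-18, -15, 0, -6, -16, -7, -5]
  [3, -7, -15, 0, -∞, 1, -4]
  [-5, -14, -∞, -10, 0, -1, -9]
  [-14, 0, -11, -7, -2, 0, -1]
  [-20, 2, -7, -25, -2, -26, 0]
D(2):
  [0, -18, -∞, -5, -26, -6, -7]
  [-2, 0, -∞, -7, -8, -6, -9]
  [-17, -15, 0, -6, -16, -7, -5]
  [3, -7, -15, 0, -15, 1, -4]
  [-5, -14, -∞, -10, 0, -1, -9]
  [-2, 0, -11, -7, -2, 0, -1]
  [0, 2, -7, -5, -2, -4, 0]
D(3):
  [0, -18, -∞, -5, -26, -6, -7]
  [-2, 0, -∞, -7, -8, -6, -9]
  [-17, -15, 0, -6, -16, -7, -5]
  [3, -7, -15, 0, -15, 1, -4]
  [-5, -14, -∞, -10, 0, -1, -9]
  [-2, 0, -11, -7, -2, 0, -1]
  [0, 2, -7, -5, -2, -4, 0]
D(4):
  [0, -12, -20, -5, -20, -4, -7]
  [-2, 0, -22, -7, -8, -6, -9]
  [-3, -13, 0, -6, -16, -5, -5]
  [3, -7, -15, 0, -15, 1, -4]
  [-5, -14, -25, -10, 0, -1, -9]
  [-2, 0, -11, -7, -2, 0, -1]
  [0, 2, -7, -5, -2, -4, 0]
D(5):
  [0, -12, -20, -5, -20, -4, -7]
  [-2, 0, -22, -7, -8, -6, -9]
  [-3, -13, 0, -6, -16, -5, -5]
  [3, -7, -15, 0, -15, 1, -4]
  [-5, -14, -25, -10, 0, -1, -9]
  [-2, 0, -11, -7, -2, 0, -1]
  [0, 2, -7, -5, -2, -3, 0]
D(6):
  [0, -4, -15, -5, -6, -4, -5]
  [-2, 0, -17, -7, -8, -6, -7]
  [-3, -5, 0, -6, -7, -5, -5]
  [3, 1, -10, 0, -1, 1, 0]
  [-3, -1, -12, -8, 0, -1, -2]
  [-2, 0, -11, -7, -2, 0, -1]
  [0, 2, -7, -5, -2, -3, 0]
D(7):
  [0, -3, -12, -5, -6, -4, -5]
  [-2, 0, -14, -7, -8, -6, -7]
  [-3, -3, 0, -6, -7, -5, -5]
  [3, 2, -7, 0, -1, 1, 0]
  [-2, 0, -9, -7, 0, -1, -2]
  [-1, 1, -8, -6, -2, 0, -1]
  [0, 2, -7, -5, -2, -3, 0]
Answer: G* = [[0, -3, -12, -5, -6, -4, -5], [-2, 0, -14, -7, -8, -6, -7], [-3, -3, 0, -6, -7, -5, -5], [3, 2, -7, 0, -1, 1, 0], [-2, 0, -9, -7, 0, -1, -2], [-1, 1, -8, -6, -2, 0, -1], [0, 2, -7, -5, -2, -3, 0]]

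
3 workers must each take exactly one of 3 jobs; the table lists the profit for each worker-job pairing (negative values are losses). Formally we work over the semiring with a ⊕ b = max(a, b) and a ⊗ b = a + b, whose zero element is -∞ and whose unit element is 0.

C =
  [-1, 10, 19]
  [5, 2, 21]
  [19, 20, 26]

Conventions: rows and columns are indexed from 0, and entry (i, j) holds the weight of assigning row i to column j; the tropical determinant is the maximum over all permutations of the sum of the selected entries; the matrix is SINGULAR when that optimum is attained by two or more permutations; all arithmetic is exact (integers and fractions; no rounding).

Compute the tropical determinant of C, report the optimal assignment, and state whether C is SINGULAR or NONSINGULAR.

σ = (0, 1, 2): (-1) + 2 + 26 = 27
σ = (0, 2, 1): (-1) + 21 + 20 = 40
σ = (1, 0, 2): 10 + 5 + 26 = 41
σ = (1, 2, 0): 10 + 21 + 19 = 50
σ = (2, 0, 1): 19 + 5 + 20 = 44
σ = (2, 1, 0): 19 + 2 + 19 = 40
Optimal value attained by: σ = (1, 2, 0).
Answer: det⊕(C) = 50; verdict: NONSINGULAR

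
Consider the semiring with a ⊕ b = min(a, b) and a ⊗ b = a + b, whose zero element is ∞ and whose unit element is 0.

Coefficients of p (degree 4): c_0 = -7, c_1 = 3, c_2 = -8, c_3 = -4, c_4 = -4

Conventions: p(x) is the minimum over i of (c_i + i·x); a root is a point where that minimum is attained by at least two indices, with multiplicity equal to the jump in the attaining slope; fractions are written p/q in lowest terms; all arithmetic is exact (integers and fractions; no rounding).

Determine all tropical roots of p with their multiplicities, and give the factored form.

hull edge (i=0, c=-7) to (i=2, c=-8): slope -1/2, span 2
hull edge (i=2, c=-8) to (i=4, c=-4): slope 2, span 2
Factored form: p(x) = -4 ⊗ (x ⊕ (-2)) ⊗ (x ⊕ (-2)) ⊗ (x ⊕ 1/2) ⊗ (x ⊕ 1/2)
Answer: roots = -2 (mult 2), 1/2 (mult 2)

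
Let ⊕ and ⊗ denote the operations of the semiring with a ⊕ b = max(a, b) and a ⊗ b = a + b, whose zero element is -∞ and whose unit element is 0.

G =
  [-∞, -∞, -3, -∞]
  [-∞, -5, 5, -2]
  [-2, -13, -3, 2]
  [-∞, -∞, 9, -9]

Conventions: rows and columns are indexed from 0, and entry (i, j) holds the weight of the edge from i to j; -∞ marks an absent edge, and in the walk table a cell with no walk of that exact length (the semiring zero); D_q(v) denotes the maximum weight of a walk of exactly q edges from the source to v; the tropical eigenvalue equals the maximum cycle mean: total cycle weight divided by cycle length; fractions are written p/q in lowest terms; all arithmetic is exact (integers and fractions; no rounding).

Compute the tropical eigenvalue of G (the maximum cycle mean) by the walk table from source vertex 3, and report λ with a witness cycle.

q=0: [-∞, -∞, -∞, 0]
q=1: [-∞, -∞, 9, -9]
q=2: [7, -4, 6, 11]
q=3: [4, -7, 20, 8]
q=4: [18, 7, 17, 22]
Optimal cycle mean attained by: cycle 2->3->2, total 2 + 9, length 2.
Answer: λ = 11/2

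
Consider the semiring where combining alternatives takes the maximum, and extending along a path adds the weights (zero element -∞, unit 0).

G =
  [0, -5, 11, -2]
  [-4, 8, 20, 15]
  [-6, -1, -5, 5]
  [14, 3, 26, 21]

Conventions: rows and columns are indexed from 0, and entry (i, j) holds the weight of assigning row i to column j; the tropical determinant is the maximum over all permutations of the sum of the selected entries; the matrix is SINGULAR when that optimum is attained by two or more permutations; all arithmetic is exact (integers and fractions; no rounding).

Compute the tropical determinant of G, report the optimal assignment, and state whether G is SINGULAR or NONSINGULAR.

σ = (0, 1, 2, 3): 0 + 8 + (-5) + 21 = 24
σ = (0, 1, 3, 2): 0 + 8 + 5 + 26 = 39
σ = (0, 2, 1, 3): 0 + 20 + (-1) + 21 = 40
σ = (0, 2, 3, 1): 0 + 20 + 5 + 3 = 28
σ = (0, 3, 1, 2): 0 + 15 + (-1) + 26 = 40
σ = (0, 3, 2, 1): 0 + 15 + (-5) + 3 = 13
σ = (1, 0, 2, 3): (-5) + (-4) + (-5) + 21 = 7
σ = (1, 0, 3, 2): (-5) + (-4) + 5 + 26 = 22
σ = (1, 2, 0, 3): (-5) + 20 + (-6) + 21 = 30
σ = (1, 2, 3, 0): (-5) + 20 + 5 + 14 = 34
σ = (1, 3, 0, 2): (-5) + 15 + (-6) + 26 = 30
σ = (1, 3, 2, 0): (-5) + 15 + (-5) + 14 = 19
σ = (2, 0, 1, 3): 11 + (-4) + (-1) + 21 = 27
σ = (2, 0, 3, 1): 11 + (-4) + 5 + 3 = 15
σ = (2, 1, 0, 3): 11 + 8 + (-6) + 21 = 34
σ = (2, 1, 3, 0): 11 + 8 + 5 + 14 = 38
σ = (2, 3, 0, 1): 11 + 15 + (-6) + 3 = 23
σ = (2, 3, 1, 0): 11 + 15 + (-1) + 14 = 39
σ = (3, 0, 1, 2): (-2) + (-4) + (-1) + 26 = 19
σ = (3, 0, 2, 1): (-2) + (-4) + (-5) + 3 = -8
σ = (3, 1, 0, 2): (-2) + 8 + (-6) + 26 = 26
σ = (3, 1, 2, 0): (-2) + 8 + (-5) + 14 = 15
σ = (3, 2, 0, 1): (-2) + 20 + (-6) + 3 = 15
σ = (3, 2, 1, 0): (-2) + 20 + (-1) + 14 = 31
Optimal value attained by: σ = (0, 2, 1, 3).
Answer: det⊕(G) = 40; verdict: SINGULAR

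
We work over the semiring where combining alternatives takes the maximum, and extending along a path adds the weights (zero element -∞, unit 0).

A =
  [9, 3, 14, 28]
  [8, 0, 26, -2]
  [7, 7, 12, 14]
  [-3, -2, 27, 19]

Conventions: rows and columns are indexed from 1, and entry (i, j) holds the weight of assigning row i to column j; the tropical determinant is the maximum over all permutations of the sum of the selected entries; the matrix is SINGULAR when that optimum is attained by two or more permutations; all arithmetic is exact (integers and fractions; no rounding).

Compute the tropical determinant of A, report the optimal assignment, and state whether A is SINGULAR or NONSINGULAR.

σ = (1, 2, 3, 4): 9 + 0 + 12 + 19 = 40
σ = (1, 2, 4, 3): 9 + 0 + 14 + 27 = 50
σ = (1, 3, 2, 4): 9 + 26 + 7 + 19 = 61
σ = (1, 3, 4, 2): 9 + 26 + 14 + (-2) = 47
σ = (1, 4, 2, 3): 9 + (-2) + 7 + 27 = 41
σ = (1, 4, 3, 2): 9 + (-2) + 12 + (-2) = 17
σ = (2, 1, 3, 4): 3 + 8 + 12 + 19 = 42
σ = (2, 1, 4, 3): 3 + 8 + 14 + 27 = 52
σ = (2, 3, 1, 4): 3 + 26 + 7 + 19 = 55
σ = (2, 3, 4, 1): 3 + 26 + 14 + (-3) = 40
σ = (2, 4, 1, 3): 3 + (-2) + 7 + 27 = 35
σ = (2, 4, 3, 1): 3 + (-2) + 12 + (-3) = 10
σ = (3, 1, 2, 4): 14 + 8 + 7 + 19 = 48
σ = (3, 1, 4, 2): 14 + 8 + 14 + (-2) = 34
σ = (3, 2, 1, 4): 14 + 0 + 7 + 19 = 40
σ = (3, 2, 4, 1): 14 + 0 + 14 + (-3) = 25
σ = (3, 4, 1, 2): 14 + (-2) + 7 + (-2) = 17
σ = (3, 4, 2, 1): 14 + (-2) + 7 + (-3) = 16
σ = (4, 1, 2, 3): 28 + 8 + 7 + 27 = 70
σ = (4, 1, 3, 2): 28 + 8 + 12 + (-2) = 46
σ = (4, 2, 1, 3): 28 + 0 + 7 + 27 = 62
σ = (4, 2, 3, 1): 28 + 0 + 12 + (-3) = 37
σ = (4, 3, 1, 2): 28 + 26 + 7 + (-2) = 59
σ = (4, 3, 2, 1): 28 + 26 + 7 + (-3) = 58
Optimal value attained by: σ = (4, 1, 2, 3).
Answer: det⊕(A) = 70; verdict: NONSINGULAR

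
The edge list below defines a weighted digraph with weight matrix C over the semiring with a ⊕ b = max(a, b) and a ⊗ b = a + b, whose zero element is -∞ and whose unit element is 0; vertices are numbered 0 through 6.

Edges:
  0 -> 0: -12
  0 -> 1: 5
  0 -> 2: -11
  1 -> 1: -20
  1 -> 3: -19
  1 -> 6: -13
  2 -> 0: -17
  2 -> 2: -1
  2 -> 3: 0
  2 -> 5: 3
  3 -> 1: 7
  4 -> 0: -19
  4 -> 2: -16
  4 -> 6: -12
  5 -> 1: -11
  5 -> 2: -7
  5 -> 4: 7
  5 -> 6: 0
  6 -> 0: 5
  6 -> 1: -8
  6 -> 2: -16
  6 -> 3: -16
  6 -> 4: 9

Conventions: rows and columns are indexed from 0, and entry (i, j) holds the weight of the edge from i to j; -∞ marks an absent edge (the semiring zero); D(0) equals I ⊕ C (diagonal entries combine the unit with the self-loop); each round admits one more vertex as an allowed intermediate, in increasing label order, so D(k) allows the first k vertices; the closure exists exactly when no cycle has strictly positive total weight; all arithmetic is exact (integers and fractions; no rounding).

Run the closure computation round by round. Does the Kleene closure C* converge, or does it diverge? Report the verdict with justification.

D(0):
  [0, 5, -11, -∞, -∞, -∞, -∞]
  [-∞, 0, -∞, -19, -∞, -∞, -13]
  [-17, -∞, 0, 0, -∞, 3, -∞]
  [-∞, 7, -∞, 0, -∞, -∞, -∞]
  [-19, -∞, -16, -∞, 0, -∞, -12]
  [-∞, -11, -7, -∞, 7, 0, 0]
  [5, -8, -16, -16, 9, -∞, 0]
D(1):
  [0, 5, -11, -∞, -∞, -∞, -∞]
  [-∞, 0, -∞, -19, -∞, -∞, -13]
  [-17, -12, 0, 0, -∞, 3, -∞]
  [-∞, 7, -∞, 0, -∞, -∞, -∞]
  [-19, -14, -16, -∞, 0, -∞, -12]
  [-∞, -11, -7, -∞, 7, 0, 0]
  [5, 10, -6, -16, 9, -∞, 0]
D(2):
  [0, 5, -11, -14, -∞, -∞, -8]
  [-∞, 0, -∞, -19, -∞, -∞, -13]
  [-17, -12, 0, 0, -∞, 3, -25]
  [-∞, 7, -∞, 0, -∞, -∞, -6]
  [-19, -14, -16, -33, 0, -∞, -12]
  [-∞, -11, -7, -30, 7, 0, 0]
  [5, 10, -6, -9, 9, -∞, 0]
D(3):
  [0, 5, -11, -11, -∞, -8, -8]
  [-∞, 0, -∞, -19, -∞, -∞, -13]
  [-17, -12, 0, 0, -∞, 3, -25]
  [-∞, 7, -∞, 0, -∞, -∞, -6]
  [-19, -14, -16, -16, 0, -13, -12]
  [-24, -11, -7, -7, 7, 0, 0]
  [5, 10, -6, -6, 9, -3, 0]
D(4):
  [0, 5, -11, -11, -∞, -8, -8]
  [-∞, 0, -∞, -19, -∞, -∞, -13]
  [-17, 7, 0, 0, -∞, 3, -6]
  [-∞, 7, -∞, 0, -∞, -∞, -6]
  [-19, -9, -16, -16, 0, -13, -12]
  [-24, 0, -7, -7, 7, 0, 0]
  [5, 10, -6, -6, 9, -3, 0]
D(5):
  [0, 5, -11, -11, -∞, -8, -8]
  [-∞, 0, -∞, -19, -∞, -∞, -13]
  [-17, 7, 0, 0, -∞, 3, -6]
  [-∞, 7, -∞, 0, -∞, -∞, -6]
  [-19, -9, -16, -16, 0, -13, -12]
  [-12, 0, -7, -7, 7, 0, 0]
  [5, 10, -6, -6, 9, -3, 0]
D(6):
  [0, 5, -11, -11, -1, -8, -8]
  [-∞, 0, -∞, -19, -∞, -∞, -13]
  [-9, 7, 0, 0, 10, 3, 3]
  [-∞, 7, -∞, 0, -∞, -∞, -6]
  [-19, -9, -16, -16, 0, -13, -12]
  [-12, 0, -7, -7, 7, 0, 0]
  [5, 10, -6, -6, 9, -3, 0]
D(7):
  [0, 5, -11, -11, 1, -8, -8]
  [-8, 0, -19, -19, -4, -16, -13]
  [8, 13, 0, 0, 12, 3, 3]
  [-1, 7, -12, 0, 3, -9, -6]
  [-7, -2, -16, -16, 0, -13, -12]
  [5, 10, -6, -6, 9, 0, 0]
  [5, 10, -6, -6, 9, -3, 0]
Key observation: every diagonal entry stays at the unit through all rounds, so no improving cycle exists.
Answer: CONVERGES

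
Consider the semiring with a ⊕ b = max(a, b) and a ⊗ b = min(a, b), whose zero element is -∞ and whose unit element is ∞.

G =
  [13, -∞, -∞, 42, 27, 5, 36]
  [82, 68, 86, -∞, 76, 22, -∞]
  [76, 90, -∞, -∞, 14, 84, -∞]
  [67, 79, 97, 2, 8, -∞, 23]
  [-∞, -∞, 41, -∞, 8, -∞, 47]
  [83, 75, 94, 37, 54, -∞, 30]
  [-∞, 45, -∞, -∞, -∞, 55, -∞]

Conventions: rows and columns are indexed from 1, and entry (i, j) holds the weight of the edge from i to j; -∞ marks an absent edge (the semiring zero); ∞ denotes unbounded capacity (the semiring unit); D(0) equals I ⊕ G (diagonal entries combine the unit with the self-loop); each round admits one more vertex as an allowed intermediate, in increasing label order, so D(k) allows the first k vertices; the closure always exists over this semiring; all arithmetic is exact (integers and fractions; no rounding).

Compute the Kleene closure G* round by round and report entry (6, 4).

D(0):
  [∞, -∞, -∞, 42, 27, 5, 36]
  [82, ∞, 86, -∞, 76, 22, -∞]
  [76, 90, ∞, -∞, 14, 84, -∞]
  [67, 79, 97, ∞, 8, -∞, 23]
  [-∞, -∞, 41, -∞, ∞, -∞, 47]
  [83, 75, 94, 37, 54, ∞, 30]
  [-∞, 45, -∞, -∞, -∞, 55, ∞]
D(1):
  [∞, -∞, -∞, 42, 27, 5, 36]
  [82, ∞, 86, 42, 76, 22, 36]
  [76, 90, ∞, 42, 27, 84, 36]
  [67, 79, 97, ∞, 27, 5, 36]
  [-∞, -∞, 41, -∞, ∞, -∞, 47]
  [83, 75, 94, 42, 54, ∞, 36]
  [-∞, 45, -∞, -∞, -∞, 55, ∞]
D(2):
  [∞, -∞, -∞, 42, 27, 5, 36]
  [82, ∞, 86, 42, 76, 22, 36]
  [82, 90, ∞, 42, 76, 84, 36]
  [79, 79, 97, ∞, 76, 22, 36]
  [-∞, -∞, 41, -∞, ∞, -∞, 47]
  [83, 75, 94, 42, 75, ∞, 36]
  [45, 45, 45, 42, 45, 55, ∞]
D(3):
  [∞, -∞, -∞, 42, 27, 5, 36]
  [82, ∞, 86, 42, 76, 84, 36]
  [82, 90, ∞, 42, 76, 84, 36]
  [82, 90, 97, ∞, 76, 84, 36]
  [41, 41, 41, 41, ∞, 41, 47]
  [83, 90, 94, 42, 76, ∞, 36]
  [45, 45, 45, 42, 45, 55, ∞]
D(4):
  [∞, 42, 42, 42, 42, 42, 36]
  [82, ∞, 86, 42, 76, 84, 36]
  [82, 90, ∞, 42, 76, 84, 36]
  [82, 90, 97, ∞, 76, 84, 36]
  [41, 41, 41, 41, ∞, 41, 47]
  [83, 90, 94, 42, 76, ∞, 36]
  [45, 45, 45, 42, 45, 55, ∞]
D(5):
  [∞, 42, 42, 42, 42, 42, 42]
  [82, ∞, 86, 42, 76, 84, 47]
  [82, 90, ∞, 42, 76, 84, 47]
  [82, 90, 97, ∞, 76, 84, 47]
  [41, 41, 41, 41, ∞, 41, 47]
  [83, 90, 94, 42, 76, ∞, 47]
  [45, 45, 45, 42, 45, 55, ∞]
D(6):
  [∞, 42, 42, 42, 42, 42, 42]
  [83, ∞, 86, 42, 76, 84, 47]
  [83, 90, ∞, 42, 76, 84, 47]
  [83, 90, 97, ∞, 76, 84, 47]
  [41, 41, 41, 41, ∞, 41, 47]
  [83, 90, 94, 42, 76, ∞, 47]
  [55, 55, 55, 42, 55, 55, ∞]
D(7):
  [∞, 42, 42, 42, 42, 42, 42]
  [83, ∞, 86, 42, 76, 84, 47]
  [83, 90, ∞, 42, 76, 84, 47]
  [83, 90, 97, ∞, 76, 84, 47]
  [47, 47, 47, 42, ∞, 47, 47]
  [83, 90, 94, 42, 76, ∞, 47]
  [55, 55, 55, 42, 55, 55, ∞]
Answer: G*[6][4] = 42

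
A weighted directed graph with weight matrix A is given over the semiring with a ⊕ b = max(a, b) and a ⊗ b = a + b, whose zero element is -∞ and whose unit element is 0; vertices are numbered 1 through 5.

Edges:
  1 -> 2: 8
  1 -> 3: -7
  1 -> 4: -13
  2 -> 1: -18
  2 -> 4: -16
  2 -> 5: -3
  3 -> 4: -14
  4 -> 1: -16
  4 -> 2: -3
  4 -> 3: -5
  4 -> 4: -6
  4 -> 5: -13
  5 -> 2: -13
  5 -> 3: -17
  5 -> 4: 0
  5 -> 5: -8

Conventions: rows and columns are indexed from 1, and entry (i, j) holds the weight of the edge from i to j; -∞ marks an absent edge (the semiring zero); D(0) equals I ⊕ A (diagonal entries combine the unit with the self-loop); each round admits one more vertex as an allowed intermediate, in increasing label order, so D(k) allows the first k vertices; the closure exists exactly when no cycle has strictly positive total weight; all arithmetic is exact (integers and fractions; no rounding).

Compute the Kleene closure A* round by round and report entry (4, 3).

D(0):
  [0, 8, -7, -13, -∞]
  [-18, 0, -∞, -16, -3]
  [-∞, -∞, 0, -14, -∞]
  [-16, -3, -5, 0, -13]
  [-∞, -13, -17, 0, 0]
D(1):
  [0, 8, -7, -13, -∞]
  [-18, 0, -25, -16, -3]
  [-∞, -∞, 0, -14, -∞]
  [-16, -3, -5, 0, -13]
  [-∞, -13, -17, 0, 0]
D(2):
  [0, 8, -7, -8, 5]
  [-18, 0, -25, -16, -3]
  [-∞, -∞, 0, -14, -∞]
  [-16, -3, -5, 0, -6]
  [-31, -13, -17, 0, 0]
D(3):
  [0, 8, -7, -8, 5]
  [-18, 0, -25, -16, -3]
  [-∞, -∞, 0, -14, -∞]
  [-16, -3, -5, 0, -6]
  [-31, -13, -17, 0, 0]
D(4):
  [0, 8, -7, -8, 5]
  [-18, 0, -21, -16, -3]
  [-30, -17, 0, -14, -20]
  [-16, -3, -5, 0, -6]
  [-16, -3, -5, 0, 0]
D(5):
  [0, 8, 0, 5, 5]
  [-18, 0, -8, -3, -3]
  [-30, -17, 0, -14, -20]
  [-16, -3, -5, 0, -6]
  [-16, -3, -5, 0, 0]
Answer: A*[4][3] = -5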